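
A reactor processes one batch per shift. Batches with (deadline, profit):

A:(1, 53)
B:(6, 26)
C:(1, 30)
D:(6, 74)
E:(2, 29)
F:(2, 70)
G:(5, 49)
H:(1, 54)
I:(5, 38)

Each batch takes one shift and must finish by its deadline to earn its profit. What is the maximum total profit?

311

Sort by profit descending; place each in the latest free slot ≤ its deadline.
By profit: D(d6,74), F(d2,70), H(d1,54), A(d1,53), G(d5,49), I(d5,38), C(d1,30), E(d2,29), B(d6,26)
D→slot 6; F→slot 2; H→slot 1; A skipped; G→slot 5; I→slot 4; C skipped; E skipped; B→slot 3.
Profit = 54 + 70 + 26 + 38 + 49 + 74 = 311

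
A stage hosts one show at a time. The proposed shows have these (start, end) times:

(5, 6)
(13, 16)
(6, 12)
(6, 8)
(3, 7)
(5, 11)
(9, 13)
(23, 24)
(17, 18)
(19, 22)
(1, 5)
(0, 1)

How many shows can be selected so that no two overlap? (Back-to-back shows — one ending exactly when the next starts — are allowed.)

Sorted by end: (0,1)  (1,5)  (5,6)  (3,7)  (6,8)  (5,11)  (6,12)  (9,13)  (13,16)  (17,18)  (19,22)  (23,24)
take (0,1); take (1,5); take (5,6); take (6,8); skip (5,11); take (9,13); take (13,16); take (17,18); take (19,22); take (23,24).
Selected 9 shows.

9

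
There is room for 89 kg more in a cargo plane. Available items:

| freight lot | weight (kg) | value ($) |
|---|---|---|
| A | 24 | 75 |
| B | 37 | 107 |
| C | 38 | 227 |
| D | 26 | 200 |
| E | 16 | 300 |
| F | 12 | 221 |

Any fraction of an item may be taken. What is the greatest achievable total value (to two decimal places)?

930.08

Greedy by value/weight ratio, highest first.
Ratios (sorted): E 18.75, F 18.42, D 7.69, C 5.97, A 3.12, B 2.89
take E (16 @ 300); take F (12 @ 221); take D (26 @ 200); take 35/38 of C → 209.08. Capacity used 89/89.
Total value = 930.08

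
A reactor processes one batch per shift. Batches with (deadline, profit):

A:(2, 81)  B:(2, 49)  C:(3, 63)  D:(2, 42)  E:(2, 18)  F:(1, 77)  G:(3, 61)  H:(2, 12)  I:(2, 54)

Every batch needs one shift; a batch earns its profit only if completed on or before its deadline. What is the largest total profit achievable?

Take jobs in profit order; each goes to the latest open slot no later than its deadline.
By profit: A(d2,81), F(d1,77), C(d3,63), G(d3,61), I(d2,54), B(d2,49), D(d2,42), E(d2,18), H(d2,12)
A→slot 2; F→slot 1; C→slot 3; G skipped; I skipped; B skipped; D skipped; E skipped; H skipped.
Profit = 77 + 81 + 63 = 221

221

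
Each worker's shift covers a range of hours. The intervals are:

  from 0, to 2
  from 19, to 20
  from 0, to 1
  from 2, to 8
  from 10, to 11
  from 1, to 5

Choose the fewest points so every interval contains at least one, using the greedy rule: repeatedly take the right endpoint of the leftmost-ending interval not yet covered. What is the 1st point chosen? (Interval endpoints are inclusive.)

Process intervals by earliest right end; each time one isn't hit yet, stab at its right endpoint.
Sorted: [0,1] [0,2] [1,5] [2,8] [10,11] [19,20]
{[0,1],[0,2],[1,5]} hit by 1; {[2,8]} hit by 8; {[10,11]} hit by 11; {[19,20]} hit by 20.
Points: 1, 8, 11, 20 (4 total).

1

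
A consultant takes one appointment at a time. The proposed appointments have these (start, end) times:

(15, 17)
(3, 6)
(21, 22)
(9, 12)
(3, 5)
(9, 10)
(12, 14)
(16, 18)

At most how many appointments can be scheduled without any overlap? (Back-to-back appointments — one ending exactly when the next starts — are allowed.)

Sorted by end: (3,5)  (3,6)  (9,10)  (9,12)  (12,14)  (15,17)  (16,18)  (21,22)
take (3,5); take (9,10); skip (9,12); take (12,14); take (15,17); take (21,22).
Selected 5 appointments.

5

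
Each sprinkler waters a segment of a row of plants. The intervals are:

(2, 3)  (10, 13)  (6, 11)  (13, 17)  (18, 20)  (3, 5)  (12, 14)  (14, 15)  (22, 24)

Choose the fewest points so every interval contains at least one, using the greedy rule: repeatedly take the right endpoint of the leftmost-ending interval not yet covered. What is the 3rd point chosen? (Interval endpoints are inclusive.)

By right end: [2,3]  [3,5]  [6,11]  [10,13]  [12,14]  [14,15]  [13,17]  [18,20]  [22,24]
[2,3] uncovered → point at 3; [6,11] uncovered → point at 11; [12,14] uncovered → point at 14; [18,20] uncovered → point at 20; [22,24] uncovered → point at 24.
Points: 3, 11, 14, 20, 24 (5 total).

14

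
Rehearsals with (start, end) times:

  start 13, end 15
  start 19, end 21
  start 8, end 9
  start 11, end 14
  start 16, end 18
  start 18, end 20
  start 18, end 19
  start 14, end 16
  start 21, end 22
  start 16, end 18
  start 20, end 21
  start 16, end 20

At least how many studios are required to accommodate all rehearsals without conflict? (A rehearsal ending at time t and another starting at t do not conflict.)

3

starts: [8, 11, 13, 14, 16, 16, 16, 18, 18, 19, 20, 21]
ends:   [9, 14, 15, 16, 18, 18, 19, 20, 20, 21, 21, 22]
s8→1 e9→0 s11→1 s13→2 e14→1 s14→2 e15→1 e16→0 s16→1 s16→2 s16→3  — peak 3.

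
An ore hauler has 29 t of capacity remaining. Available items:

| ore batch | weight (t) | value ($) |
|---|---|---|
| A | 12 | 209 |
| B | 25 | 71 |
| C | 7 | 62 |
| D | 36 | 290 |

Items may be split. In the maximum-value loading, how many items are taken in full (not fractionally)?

2

Sort by value per unit weight and fill in that order.
Ratios (sorted): A 17.42, C 8.86, D 8.06, B 2.84
take A (12 @ 209); take C (7 @ 62); take 10/36 of D → 80.56. Capacity used 29/29.
2 item(s) taken whole; one partial (take 10/36 of D).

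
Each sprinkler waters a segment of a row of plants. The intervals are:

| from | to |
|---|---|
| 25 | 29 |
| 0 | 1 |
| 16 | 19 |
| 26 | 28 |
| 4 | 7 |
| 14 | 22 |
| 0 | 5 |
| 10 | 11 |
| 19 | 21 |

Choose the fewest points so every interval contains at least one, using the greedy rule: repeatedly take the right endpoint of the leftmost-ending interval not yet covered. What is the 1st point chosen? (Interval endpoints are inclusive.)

Process intervals by earliest right end; each time one isn't hit yet, stab at its right endpoint.
Sorted: [0,1] [0,5] [4,7] [10,11] [16,19] [19,21] [14,22] [26,28] [25,29]
{[0,1],[0,5]} hit by 1; {[4,7]} hit by 7; {[10,11]} hit by 11; {[16,19],[19,21],[14,22]} hit by 19; {[26,28],[25,29]} hit by 28.
Points: 1, 7, 11, 19, 28 (5 total).

1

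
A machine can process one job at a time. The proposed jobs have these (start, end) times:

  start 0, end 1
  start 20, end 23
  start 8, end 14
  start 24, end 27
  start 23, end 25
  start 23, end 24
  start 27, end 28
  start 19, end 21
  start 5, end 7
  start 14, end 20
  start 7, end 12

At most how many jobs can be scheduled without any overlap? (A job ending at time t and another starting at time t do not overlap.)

8

Order by finish time; keep every interval that doesn't clash with the previous kept one.
By end time: (0,1), (5,7), (7,12), (8,14), (14,20), (19,21), (20,23), (23,24), (23,25), (24,27), (27,28).
Pick (0,1); next start ≥ 1 → (5,7); next start ≥ 7 → (7,12); next start ≥ 12 → (14,20); next start ≥ 20 → (20,23); next start ≥ 23 → (23,24); next start ≥ 24 → (24,27); next start ≥ 27 → (27,28).
Selected 8 jobs.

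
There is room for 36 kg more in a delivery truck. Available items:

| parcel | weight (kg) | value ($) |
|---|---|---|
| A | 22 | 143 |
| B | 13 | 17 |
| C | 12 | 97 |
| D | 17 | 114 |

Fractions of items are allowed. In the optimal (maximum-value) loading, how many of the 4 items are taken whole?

2

Sort by value per unit weight and fill in that order.
Ratios (sorted): C 8.08, D 6.71, A 6.50, B 1.31
take C (12 @ 97); take D (17 @ 114); take 7/22 of A → 45.50. Capacity used 36/36.
2 item(s) taken whole; one partial (take 7/22 of A).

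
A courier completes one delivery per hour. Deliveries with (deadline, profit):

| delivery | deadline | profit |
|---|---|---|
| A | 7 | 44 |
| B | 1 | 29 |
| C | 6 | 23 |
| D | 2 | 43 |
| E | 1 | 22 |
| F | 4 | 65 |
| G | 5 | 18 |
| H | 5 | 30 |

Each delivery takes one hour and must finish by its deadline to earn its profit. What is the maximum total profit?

Take jobs in profit order; each goes to the latest open slot no later than its deadline.
By profit: F(d4,65), A(d7,44), D(d2,43), H(d5,30), B(d1,29), C(d6,23), E(d1,22), G(d5,18)
F→slot 4; A→slot 7; D→slot 2; H→slot 5; B→slot 1; C→slot 6; E skipped; G→slot 3.
Profit = 29 + 43 + 18 + 65 + 30 + 23 + 44 = 252

252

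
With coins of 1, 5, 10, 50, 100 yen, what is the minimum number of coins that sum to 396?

Use the largest denomination that fits, subtract, and repeat.
396 − 3×100→96 − 1×50→46 − 4×10→6 − 1×5→1 − 1×1→0
Total coins = 3 + 1 + 4 + 1 + 1 = 10

10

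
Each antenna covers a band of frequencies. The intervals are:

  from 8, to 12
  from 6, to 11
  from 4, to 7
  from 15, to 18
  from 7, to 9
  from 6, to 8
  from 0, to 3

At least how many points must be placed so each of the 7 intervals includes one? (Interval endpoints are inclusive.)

4

Sort by right endpoint; whenever an interval is uncovered, place a point at its right end.
Sorted: [0,3] [4,7] [6,8] [7,9] [6,11] [8,12] [15,18]
{[0,3]} hit by 3; {[4,7],[6,8],[7,9],[6,11]} hit by 7; {[8,12]} hit by 12; {[15,18]} hit by 18.
Points: 3, 7, 12, 18 (4 total).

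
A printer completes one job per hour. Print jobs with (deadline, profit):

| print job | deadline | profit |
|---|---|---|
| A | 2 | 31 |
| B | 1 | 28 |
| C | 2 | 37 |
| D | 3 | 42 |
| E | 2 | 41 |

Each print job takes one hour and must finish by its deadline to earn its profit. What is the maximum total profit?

120

By profit: D(d3,42), E(d2,41), C(d2,37), A(d2,31), B(d1,28)
D→slot 3; E→slot 2; C→slot 1; A skipped; B skipped.
Profit = 37 + 41 + 42 = 120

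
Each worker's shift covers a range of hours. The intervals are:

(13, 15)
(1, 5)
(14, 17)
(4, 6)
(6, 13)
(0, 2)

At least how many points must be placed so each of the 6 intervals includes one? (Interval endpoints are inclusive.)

3

By right end: [0,2]  [1,5]  [4,6]  [6,13]  [13,15]  [14,17]
[0,2] uncovered → point at 2; [4,6] uncovered → point at 6; [13,15] uncovered → point at 15.
Points: 2, 6, 15 (3 total).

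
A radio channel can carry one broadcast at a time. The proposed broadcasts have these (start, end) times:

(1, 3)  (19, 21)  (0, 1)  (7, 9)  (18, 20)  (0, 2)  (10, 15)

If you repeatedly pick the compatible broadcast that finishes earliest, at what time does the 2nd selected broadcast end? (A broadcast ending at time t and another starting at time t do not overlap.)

3

Greedy by earliest finish: after sorting by end time, pick each interval compatible with the last pick.
Sorted by end: (0,1)  (0,2)  (1,3)  (7,9)  (10,15)  (18,20)  (19,21)
take (0,1); skip (0,2); take (1,3); take (7,9); take (10,15); take (18,20).
Selected: (0,1) (1,3) (7,9) (10,15) (18,20)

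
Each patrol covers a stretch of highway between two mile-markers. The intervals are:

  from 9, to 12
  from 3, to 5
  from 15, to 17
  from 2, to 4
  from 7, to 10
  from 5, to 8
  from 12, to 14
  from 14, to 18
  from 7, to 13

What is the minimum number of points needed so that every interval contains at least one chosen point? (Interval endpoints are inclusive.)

Sort by right endpoint; whenever an interval is uncovered, place a point at its right end.
By right end: [2,4]  [3,5]  [5,8]  [7,10]  [9,12]  [7,13]  [12,14]  [15,17]  [14,18]
[2,4] uncovered → point at 4; [5,8] uncovered → point at 8; [9,12] uncovered → point at 12; [15,17] uncovered → point at 17.
Points: 4, 8, 12, 17 (4 total).

4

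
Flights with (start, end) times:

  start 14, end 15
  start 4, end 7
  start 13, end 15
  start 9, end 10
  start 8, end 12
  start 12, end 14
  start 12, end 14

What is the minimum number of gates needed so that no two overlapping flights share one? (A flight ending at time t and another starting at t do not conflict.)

3

Count concurrent intervals with a sweep; the peak is the room count.
starts: [4, 8, 9, 12, 12, 13, 14]
ends:   [7, 10, 12, 14, 14, 15, 15]
s4→1 e7→0 s8→1 s9→2 e10→1 e12→0 s12→1 s12→2 s13→3  — peak 3.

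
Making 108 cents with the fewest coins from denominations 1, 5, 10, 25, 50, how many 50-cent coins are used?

Greedy: take as many of the largest coin as possible, then repeat with the remainder.
108 − 2×50→8 − 1×5→3 − 3×1→0
Count of 50: 2

2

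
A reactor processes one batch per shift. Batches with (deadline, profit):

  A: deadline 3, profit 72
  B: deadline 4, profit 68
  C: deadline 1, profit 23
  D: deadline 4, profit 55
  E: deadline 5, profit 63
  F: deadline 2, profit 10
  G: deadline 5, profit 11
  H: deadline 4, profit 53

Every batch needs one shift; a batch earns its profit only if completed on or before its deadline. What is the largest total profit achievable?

311

Sort by profit descending; place each in the latest free slot ≤ its deadline.
Profit order: A=72 B=68 E=63 D=55 H=53 C=23 G=11 F=10
Assign: A→slot 3, B→slot 4, E→slot 5, D→slot 2, H→slot 1, C skipped, G skipped, F skipped.
Slots: [1:H] [2:D] [3:A] [4:B] [5:E]
Profit = 53 + 55 + 72 + 68 + 63 = 311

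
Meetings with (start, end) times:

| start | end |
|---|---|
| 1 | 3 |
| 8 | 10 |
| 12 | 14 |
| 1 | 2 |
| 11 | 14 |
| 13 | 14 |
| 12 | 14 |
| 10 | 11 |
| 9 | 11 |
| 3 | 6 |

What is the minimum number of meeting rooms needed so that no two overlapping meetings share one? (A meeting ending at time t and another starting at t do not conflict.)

4

The answer is the maximum number of intervals overlapping at any instant.
starts: [1, 1, 3, 8, 9, 10, 11, 12, 12, 13]
ends:   [2, 3, 6, 10, 11, 11, 14, 14, 14, 14]
s1→1 s1→2 e2→1 e3→0 s3→1 e6→0 s8→1 s9→2 e10→1 s10→2 e11→1 e11→0 s11→1 s12→2 s12→3 s13→4  — peak 4.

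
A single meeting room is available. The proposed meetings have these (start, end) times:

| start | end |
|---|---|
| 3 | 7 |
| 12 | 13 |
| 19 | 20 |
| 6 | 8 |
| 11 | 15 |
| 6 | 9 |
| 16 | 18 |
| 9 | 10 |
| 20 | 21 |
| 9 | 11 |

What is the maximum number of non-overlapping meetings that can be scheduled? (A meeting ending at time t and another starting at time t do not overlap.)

Greedy by earliest finish: after sorting by end time, pick each interval compatible with the last pick.
By end time: (3,7), (6,8), (6,9), (9,10), (9,11), (12,13), (11,15), (16,18), (19,20), (20,21).
Pick (3,7); next start ≥ 7 → (9,10); next start ≥ 10 → (12,13); next start ≥ 13 → (16,18); next start ≥ 18 → (19,20); next start ≥ 20 → (20,21).
Selected 6 meetings.

6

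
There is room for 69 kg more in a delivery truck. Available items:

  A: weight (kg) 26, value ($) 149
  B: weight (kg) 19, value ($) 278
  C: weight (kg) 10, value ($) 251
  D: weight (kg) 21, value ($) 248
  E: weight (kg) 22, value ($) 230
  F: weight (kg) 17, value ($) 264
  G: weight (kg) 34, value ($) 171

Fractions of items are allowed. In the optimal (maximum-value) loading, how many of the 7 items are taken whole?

4

Sort by value per unit weight and fill in that order.
Ratios (sorted): C 25.10, F 15.53, B 14.63, D 11.81, E 10.45, A 5.73, G 5.03
take C (10 @ 251); take F (17 @ 264); take B (19 @ 278); take D (21 @ 248); take 2/22 of E → 20.91. Capacity used 69/69.
4 item(s) taken whole; one partial (take 2/22 of E).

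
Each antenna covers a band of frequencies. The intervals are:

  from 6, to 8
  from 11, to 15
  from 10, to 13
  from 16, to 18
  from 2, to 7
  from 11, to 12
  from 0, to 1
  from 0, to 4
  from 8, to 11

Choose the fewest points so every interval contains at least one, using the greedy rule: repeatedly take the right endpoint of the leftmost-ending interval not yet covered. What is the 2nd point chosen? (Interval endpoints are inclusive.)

7

By right end: [0,1]  [0,4]  [2,7]  [6,8]  [8,11]  [11,12]  [10,13]  [11,15]  [16,18]
[0,1] uncovered → point at 1; [2,7] uncovered → point at 7; [8,11] uncovered → point at 11; [16,18] uncovered → point at 18.
Points: 1, 7, 11, 18 (4 total).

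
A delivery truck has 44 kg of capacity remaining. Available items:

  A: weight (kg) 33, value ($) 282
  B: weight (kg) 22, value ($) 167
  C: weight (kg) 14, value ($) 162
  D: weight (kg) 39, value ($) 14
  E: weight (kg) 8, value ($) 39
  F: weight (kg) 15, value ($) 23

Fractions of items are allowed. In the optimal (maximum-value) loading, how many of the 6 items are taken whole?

1

Order: C (162/14=11.57) > A (282/33=8.55) > B (167/22=7.59) > E (39/8=4.88) > F (23/15=1.53) > D (14/39=0.36)
Fill: take C (14 @ 162) → take 30/33 of A → 256.36; 44/44 used.
1 item(s) taken whole; one partial (take 30/33 of A).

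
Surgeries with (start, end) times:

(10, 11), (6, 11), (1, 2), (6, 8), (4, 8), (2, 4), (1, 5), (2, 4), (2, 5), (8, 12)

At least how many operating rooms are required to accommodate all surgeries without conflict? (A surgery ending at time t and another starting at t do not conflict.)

4

Count concurrent intervals with a sweep; the peak is the room count.
starts: [1, 1, 2, 2, 2, 4, 6, 6, 8, 10]
ends:   [2, 4, 4, 5, 5, 8, 8, 11, 11, 12]
s1→1 s1→2 e2→1 s2→2 s2→3 s2→4  — peak 4.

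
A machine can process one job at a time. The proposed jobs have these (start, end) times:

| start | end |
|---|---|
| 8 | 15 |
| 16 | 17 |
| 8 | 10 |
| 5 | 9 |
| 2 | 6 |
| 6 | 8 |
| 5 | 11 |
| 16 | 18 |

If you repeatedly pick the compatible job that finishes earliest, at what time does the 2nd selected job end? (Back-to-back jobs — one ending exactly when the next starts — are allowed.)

8

Greedy by earliest finish: after sorting by end time, pick each interval compatible with the last pick.
By end time: (2,6), (6,8), (5,9), (8,10), (5,11), (8,15), (16,17), (16,18).
Pick (2,6); next start ≥ 6 → (6,8); next start ≥ 8 → (8,10); next start ≥ 10 → (16,17).
Selected: (2,6) (6,8) (8,10) (16,17)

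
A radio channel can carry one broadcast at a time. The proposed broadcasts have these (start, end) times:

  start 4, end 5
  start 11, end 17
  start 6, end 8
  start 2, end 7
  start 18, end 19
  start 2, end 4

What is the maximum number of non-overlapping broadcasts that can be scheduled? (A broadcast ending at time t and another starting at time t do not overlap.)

5

Greedy by earliest finish: after sorting by end time, pick each interval compatible with the last pick.
By end time: (2,4), (4,5), (2,7), (6,8), (11,17), (18,19).
Pick (2,4); next start ≥ 4 → (4,5); next start ≥ 5 → (6,8); next start ≥ 8 → (11,17); next start ≥ 17 → (18,19).
Selected 5 broadcasts.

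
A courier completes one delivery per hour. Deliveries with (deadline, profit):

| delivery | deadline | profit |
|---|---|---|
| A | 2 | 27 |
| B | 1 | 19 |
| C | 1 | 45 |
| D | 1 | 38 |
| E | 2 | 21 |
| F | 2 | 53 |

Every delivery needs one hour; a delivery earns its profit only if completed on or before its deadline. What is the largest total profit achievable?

Profit order: F=53 C=45 D=38 A=27 E=21 B=19
Assign: F→slot 2, C→slot 1, D skipped, A skipped, E skipped, B skipped.
Slots: [1:C] [2:F]
Profit = 45 + 53 = 98

98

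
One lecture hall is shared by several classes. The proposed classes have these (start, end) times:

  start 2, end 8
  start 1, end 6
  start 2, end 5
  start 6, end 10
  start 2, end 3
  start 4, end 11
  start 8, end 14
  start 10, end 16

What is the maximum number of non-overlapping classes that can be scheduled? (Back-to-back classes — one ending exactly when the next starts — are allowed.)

Sorted by end: (2,3)  (2,5)  (1,6)  (2,8)  (6,10)  (4,11)  (8,14)  (10,16)
take (2,3); skip (2,5); skip (1,6); take (6,10); take (10,16).
Selected 3 classes.

3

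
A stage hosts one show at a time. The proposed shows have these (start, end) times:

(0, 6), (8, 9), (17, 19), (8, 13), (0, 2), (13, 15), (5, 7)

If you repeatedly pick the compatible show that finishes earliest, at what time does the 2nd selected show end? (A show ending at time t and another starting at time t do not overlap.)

Sorted by end: (0,2)  (0,6)  (5,7)  (8,9)  (8,13)  (13,15)  (17,19)
take (0,2); take (5,7); take (8,9); take (13,15); take (17,19).
Selected: (0,2) (5,7) (8,9) (13,15) (17,19)

7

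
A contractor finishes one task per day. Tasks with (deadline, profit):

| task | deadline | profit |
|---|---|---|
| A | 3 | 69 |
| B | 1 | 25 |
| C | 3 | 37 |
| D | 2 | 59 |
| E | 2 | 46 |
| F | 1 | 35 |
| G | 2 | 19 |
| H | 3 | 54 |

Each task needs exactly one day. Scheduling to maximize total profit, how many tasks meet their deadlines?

3

Sort by profit descending; place each in the latest free slot ≤ its deadline.
By profit: A(d3,69), D(d2,59), H(d3,54), E(d2,46), C(d3,37), F(d1,35), B(d1,25), G(d2,19)
A→slot 3; D→slot 2; H→slot 1; E skipped; C skipped; F skipped; B skipped; G skipped.
3 of 8 scheduled.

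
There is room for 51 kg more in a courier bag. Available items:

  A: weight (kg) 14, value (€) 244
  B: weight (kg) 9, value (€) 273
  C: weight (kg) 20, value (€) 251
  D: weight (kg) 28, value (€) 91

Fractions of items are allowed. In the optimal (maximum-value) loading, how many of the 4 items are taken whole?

Ratios (sorted): B 30.33, A 17.43, C 12.55, D 3.25
take B (9 @ 273); take A (14 @ 244); take C (20 @ 251); take 8/28 of D → 26.00. Capacity used 51/51.
3 item(s) taken whole; one partial (take 8/28 of D).

3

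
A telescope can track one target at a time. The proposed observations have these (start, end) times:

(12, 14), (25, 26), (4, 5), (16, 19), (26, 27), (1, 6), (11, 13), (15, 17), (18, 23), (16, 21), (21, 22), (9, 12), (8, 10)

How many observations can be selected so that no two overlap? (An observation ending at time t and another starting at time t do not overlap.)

7

By end time: (4,5), (1,6), (8,10), (9,12), (11,13), (12,14), (15,17), (16,19), (16,21), (21,22), (18,23), (25,26), (26,27).
Pick (4,5); next start ≥ 5 → (8,10); next start ≥ 10 → (11,13); next start ≥ 13 → (15,17); next start ≥ 17 → (21,22); next start ≥ 22 → (25,26); next start ≥ 26 → (26,27).
Selected 7 observations.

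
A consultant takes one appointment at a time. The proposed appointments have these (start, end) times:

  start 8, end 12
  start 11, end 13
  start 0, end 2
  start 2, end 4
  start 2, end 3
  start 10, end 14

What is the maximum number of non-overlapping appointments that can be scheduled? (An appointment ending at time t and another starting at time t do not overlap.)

By end time: (0,2), (2,3), (2,4), (8,12), (11,13), (10,14).
Pick (0,2); next start ≥ 2 → (2,3); next start ≥ 3 → (8,12).
Selected 3 appointments.

3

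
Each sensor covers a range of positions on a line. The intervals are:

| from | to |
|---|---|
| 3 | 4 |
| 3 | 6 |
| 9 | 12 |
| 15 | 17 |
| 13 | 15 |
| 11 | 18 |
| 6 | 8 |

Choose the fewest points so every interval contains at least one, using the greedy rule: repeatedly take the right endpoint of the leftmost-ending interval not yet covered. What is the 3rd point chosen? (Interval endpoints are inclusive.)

12

Sort by right endpoint; whenever an interval is uncovered, place a point at its right end.
Sorted: [3,4] [3,6] [6,8] [9,12] [13,15] [15,17] [11,18]
{[3,4],[3,6]} hit by 4; {[6,8]} hit by 8; {[9,12]} hit by 12; {[13,15],[15,17],[11,18]} hit by 15.
Points: 4, 8, 12, 15 (4 total).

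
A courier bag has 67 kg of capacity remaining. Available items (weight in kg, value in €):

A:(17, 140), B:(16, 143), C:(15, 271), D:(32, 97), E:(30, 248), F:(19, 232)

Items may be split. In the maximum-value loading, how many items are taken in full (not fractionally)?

Ratios (sorted): C 18.07, F 12.21, B 8.94, E 8.27, A 8.24, D 3.03
take C (15 @ 271); take F (19 @ 232); take B (16 @ 143); take 17/30 of E → 140.53. Capacity used 67/67.
3 item(s) taken whole; one partial (take 17/30 of E).

3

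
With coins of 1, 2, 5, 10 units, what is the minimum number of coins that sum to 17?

3

Use the largest denomination that fits, subtract, and repeat.
17 = 1×10 + 1×5 + 1×2
Total coins = 1 + 1 + 1 = 3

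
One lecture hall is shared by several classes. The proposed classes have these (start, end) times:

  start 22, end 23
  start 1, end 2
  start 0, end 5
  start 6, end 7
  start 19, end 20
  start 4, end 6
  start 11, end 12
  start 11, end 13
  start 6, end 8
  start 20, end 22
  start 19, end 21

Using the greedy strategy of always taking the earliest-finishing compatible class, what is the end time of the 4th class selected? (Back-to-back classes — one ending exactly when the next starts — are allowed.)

12

By end time: (1,2), (0,5), (4,6), (6,7), (6,8), (11,12), (11,13), (19,20), (19,21), (20,22), (22,23).
Pick (1,2); next start ≥ 2 → (4,6); next start ≥ 6 → (6,7); next start ≥ 7 → (11,12); next start ≥ 12 → (19,20); next start ≥ 20 → (20,22); next start ≥ 22 → (22,23).
Selected: (1,2) (4,6) (6,7) (11,12) (19,20) (20,22) (22,23)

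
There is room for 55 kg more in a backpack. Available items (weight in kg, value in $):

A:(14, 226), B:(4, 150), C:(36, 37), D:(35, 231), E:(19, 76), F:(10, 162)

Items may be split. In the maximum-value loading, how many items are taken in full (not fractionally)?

3

Greedy by value/weight ratio, highest first.
Ratios (sorted): B 37.50, F 16.20, A 16.14, D 6.60, E 4.00, C 1.03
take B (4 @ 150); take F (10 @ 162); take A (14 @ 226); take 27/35 of D → 178.20. Capacity used 55/55.
3 item(s) taken whole; one partial (take 27/35 of D).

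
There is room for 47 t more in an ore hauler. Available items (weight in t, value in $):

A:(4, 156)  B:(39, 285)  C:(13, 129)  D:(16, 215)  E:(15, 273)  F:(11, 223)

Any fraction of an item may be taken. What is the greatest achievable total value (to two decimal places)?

876.92

Order: A (156/4=39.00) > F (223/11=20.27) > E (273/15=18.20) > D (215/16=13.44) > C (129/13=9.92) > B (285/39=7.31)
Fill: take A (4 @ 156) → take F (11 @ 223) → take E (15 @ 273) → take D (16 @ 215) → take 1/13 of C → 9.92; 47/47 used.
Total value = 876.92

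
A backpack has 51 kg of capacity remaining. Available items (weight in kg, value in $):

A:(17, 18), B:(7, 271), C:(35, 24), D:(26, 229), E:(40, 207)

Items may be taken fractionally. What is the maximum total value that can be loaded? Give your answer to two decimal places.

Sort by value per unit weight and fill in that order.
Ratios (sorted): B 38.71, D 8.81, E 5.17, A 1.06, C 0.69
take B (7 @ 271); take D (26 @ 229); take 18/40 of E → 93.15. Capacity used 51/51.
Total value = 593.15

593.15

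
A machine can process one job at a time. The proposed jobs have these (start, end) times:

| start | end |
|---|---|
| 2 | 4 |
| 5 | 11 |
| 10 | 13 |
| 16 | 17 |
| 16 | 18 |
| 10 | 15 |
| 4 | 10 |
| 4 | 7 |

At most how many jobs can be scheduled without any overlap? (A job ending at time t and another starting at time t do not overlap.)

4

By end time: (2,4), (4,7), (4,10), (5,11), (10,13), (10,15), (16,17), (16,18).
Pick (2,4); next start ≥ 4 → (4,7); next start ≥ 7 → (10,13); next start ≥ 13 → (16,17).
Selected 4 jobs.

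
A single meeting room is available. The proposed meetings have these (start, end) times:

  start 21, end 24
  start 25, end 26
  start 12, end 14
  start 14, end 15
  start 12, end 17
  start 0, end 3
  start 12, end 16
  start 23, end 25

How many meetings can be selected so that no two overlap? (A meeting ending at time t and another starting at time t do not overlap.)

5

By end time: (0,3), (12,14), (14,15), (12,16), (12,17), (21,24), (23,25), (25,26).
Pick (0,3); next start ≥ 3 → (12,14); next start ≥ 14 → (14,15); next start ≥ 15 → (21,24); next start ≥ 24 → (25,26).
Selected 5 meetings.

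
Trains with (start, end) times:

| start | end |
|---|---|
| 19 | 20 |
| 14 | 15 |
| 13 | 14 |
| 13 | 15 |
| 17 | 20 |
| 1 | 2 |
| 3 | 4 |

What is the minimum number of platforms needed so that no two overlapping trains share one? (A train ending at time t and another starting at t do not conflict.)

2

Count concurrent intervals with a sweep; the peak is the room count.
Events (time:±→running): 1:+→1 2:-→0 3:+→1 4:-→0 13:+→1 13:+→2 … peak 2.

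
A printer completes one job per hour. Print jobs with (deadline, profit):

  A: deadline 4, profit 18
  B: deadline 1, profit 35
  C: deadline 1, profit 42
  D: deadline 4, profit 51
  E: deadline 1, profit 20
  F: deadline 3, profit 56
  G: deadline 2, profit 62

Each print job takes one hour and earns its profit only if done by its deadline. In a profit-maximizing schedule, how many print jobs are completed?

By profit: G(d2,62), F(d3,56), D(d4,51), C(d1,42), B(d1,35), E(d1,20), A(d4,18)
G→slot 2; F→slot 3; D→slot 4; C→slot 1; B skipped; E skipped; A skipped.
4 of 7 scheduled.

4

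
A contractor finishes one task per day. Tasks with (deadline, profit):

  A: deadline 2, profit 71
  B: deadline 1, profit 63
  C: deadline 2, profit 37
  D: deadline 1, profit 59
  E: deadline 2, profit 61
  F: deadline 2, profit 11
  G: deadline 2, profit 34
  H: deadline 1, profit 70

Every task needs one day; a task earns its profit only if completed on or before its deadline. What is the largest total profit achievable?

Sort by profit descending; place each in the latest free slot ≤ its deadline.
By profit: A(d2,71), H(d1,70), B(d1,63), E(d2,61), D(d1,59), C(d2,37), G(d2,34), F(d2,11)
A→slot 2; H→slot 1; B skipped; E skipped; D skipped; C skipped; G skipped; F skipped.
Profit = 70 + 71 = 141

141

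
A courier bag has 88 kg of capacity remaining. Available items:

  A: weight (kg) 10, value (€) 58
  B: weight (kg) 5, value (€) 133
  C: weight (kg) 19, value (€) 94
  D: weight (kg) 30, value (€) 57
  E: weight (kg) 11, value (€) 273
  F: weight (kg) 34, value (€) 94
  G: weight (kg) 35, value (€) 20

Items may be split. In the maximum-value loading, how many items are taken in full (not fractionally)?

5

Ratios (sorted): B 26.60, E 24.82, A 5.80, C 4.95, F 2.76, D 1.90, G 0.57
take B (5 @ 133); take E (11 @ 273); take A (10 @ 58); take C (19 @ 94); take F (34 @ 94); take 9/30 of D → 17.10. Capacity used 88/88.
5 item(s) taken whole; one partial (take 9/30 of D).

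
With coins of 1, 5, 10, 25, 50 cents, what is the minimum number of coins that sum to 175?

4

Use the largest denomination that fits, subtract, and repeat.
175 = 3×50 + 1×25
Total coins = 3 + 1 = 4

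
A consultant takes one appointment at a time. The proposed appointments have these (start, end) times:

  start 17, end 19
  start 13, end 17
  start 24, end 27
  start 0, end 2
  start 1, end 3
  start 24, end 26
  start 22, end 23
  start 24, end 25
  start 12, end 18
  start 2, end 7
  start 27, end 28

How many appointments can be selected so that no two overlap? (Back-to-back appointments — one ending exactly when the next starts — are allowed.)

Sort by end time and greedily take each interval whose start is ≥ the last chosen end.
By end time: (0,2), (1,3), (2,7), (13,17), (12,18), (17,19), (22,23), (24,25), (24,26), (24,27), (27,28).
Pick (0,2); next start ≥ 2 → (2,7); next start ≥ 7 → (13,17); next start ≥ 17 → (17,19); next start ≥ 19 → (22,23); next start ≥ 23 → (24,25); next start ≥ 25 → (27,28).
Selected 7 appointments.

7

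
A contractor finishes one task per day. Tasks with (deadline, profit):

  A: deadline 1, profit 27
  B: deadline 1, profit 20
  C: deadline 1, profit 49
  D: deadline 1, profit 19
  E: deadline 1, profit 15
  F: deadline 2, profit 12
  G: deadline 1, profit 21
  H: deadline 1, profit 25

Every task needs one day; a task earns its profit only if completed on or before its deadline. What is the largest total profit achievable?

61

Sort by profit descending; place each in the latest free slot ≤ its deadline.
Profit order: C=49 A=27 H=25 G=21 B=20 D=19 E=15 F=12
Assign: C→slot 1, A skipped, H skipped, G skipped, B skipped, D skipped, E skipped, F→slot 2.
Slots: [1:C] [2:F]
Profit = 49 + 12 = 61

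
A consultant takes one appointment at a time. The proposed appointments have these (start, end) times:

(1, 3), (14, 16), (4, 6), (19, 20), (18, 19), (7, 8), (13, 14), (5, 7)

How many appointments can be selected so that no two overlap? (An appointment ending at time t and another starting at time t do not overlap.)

Greedy by earliest finish: after sorting by end time, pick each interval compatible with the last pick.
Sorted by end: (1,3)  (4,6)  (5,7)  (7,8)  (13,14)  (14,16)  (18,19)  (19,20)
take (1,3); take (4,6); take (7,8); take (13,14); take (14,16); take (18,19); take (19,20).
Selected 7 appointments.

7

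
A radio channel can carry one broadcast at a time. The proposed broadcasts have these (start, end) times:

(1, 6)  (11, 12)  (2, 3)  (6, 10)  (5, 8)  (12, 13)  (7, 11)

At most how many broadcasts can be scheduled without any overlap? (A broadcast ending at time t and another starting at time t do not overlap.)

Sort by end time and greedily take each interval whose start is ≥ the last chosen end.
Sorted by end: (2,3)  (1,6)  (5,8)  (6,10)  (7,11)  (11,12)  (12,13)
take (2,3); take (5,8); skip (6,10); skip (7,11); take (11,12); take (12,13).
Selected 4 broadcasts.

4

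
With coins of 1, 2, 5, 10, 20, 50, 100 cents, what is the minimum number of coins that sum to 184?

6

184 − 1×100→84 − 1×50→34 − 1×20→14 − 1×10→4 − 2×2→0
Total coins = 1 + 1 + 1 + 1 + 2 = 6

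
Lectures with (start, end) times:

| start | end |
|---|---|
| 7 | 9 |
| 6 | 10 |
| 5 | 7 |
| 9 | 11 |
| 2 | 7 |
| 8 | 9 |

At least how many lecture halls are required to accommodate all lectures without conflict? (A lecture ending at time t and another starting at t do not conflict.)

3

Events (time:±→running): 2:+→1 5:+→2 6:+→3 … peak 3.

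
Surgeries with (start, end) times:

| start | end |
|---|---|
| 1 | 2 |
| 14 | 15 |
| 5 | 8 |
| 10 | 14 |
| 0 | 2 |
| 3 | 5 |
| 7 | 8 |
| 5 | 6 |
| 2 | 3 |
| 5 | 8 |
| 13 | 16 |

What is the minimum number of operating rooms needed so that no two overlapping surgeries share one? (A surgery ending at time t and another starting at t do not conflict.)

3

starts: [0, 1, 2, 3, 5, 5, 5, 7, 10, 13, 14]
ends:   [2, 2, 3, 5, 6, 8, 8, 8, 14, 15, 16]
s0→1 s1→2 e2→1 e2→0 s2→1 e3→0 s3→1 e5→0 s5→1 s5→2 s5→3  — peak 3.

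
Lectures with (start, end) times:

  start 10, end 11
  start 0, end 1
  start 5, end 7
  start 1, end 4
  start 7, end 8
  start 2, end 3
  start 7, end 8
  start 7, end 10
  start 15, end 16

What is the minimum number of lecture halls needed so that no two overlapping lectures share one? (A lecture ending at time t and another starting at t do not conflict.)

Count concurrent intervals with a sweep; the peak is the room count.
Events (time:±→running): 0:+→1 1:-→0 1:+→1 2:+→2 3:-→1 4:-→0 5:+→1 7:-→0 7:+→1 7:+→2 7:+→3 … peak 3.

3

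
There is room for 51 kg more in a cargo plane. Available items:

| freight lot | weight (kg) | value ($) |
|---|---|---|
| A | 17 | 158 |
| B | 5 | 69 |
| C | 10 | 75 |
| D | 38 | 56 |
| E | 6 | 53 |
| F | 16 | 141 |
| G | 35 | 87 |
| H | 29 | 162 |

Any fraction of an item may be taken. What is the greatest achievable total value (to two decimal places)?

Sort by value per unit weight and fill in that order.
Order: B (69/5=13.80) > A (158/17=9.29) > E (53/6=8.83) > F (141/16=8.81) > C (75/10=7.50) > H (162/29=5.59) > G (87/35=2.49) > D (56/38=1.47)
Fill: take B (5 @ 69) → take A (17 @ 158) → take E (6 @ 53) → take F (16 @ 141) → take 7/10 of C → 52.50; 51/51 used.
Total value = 473.50

473.50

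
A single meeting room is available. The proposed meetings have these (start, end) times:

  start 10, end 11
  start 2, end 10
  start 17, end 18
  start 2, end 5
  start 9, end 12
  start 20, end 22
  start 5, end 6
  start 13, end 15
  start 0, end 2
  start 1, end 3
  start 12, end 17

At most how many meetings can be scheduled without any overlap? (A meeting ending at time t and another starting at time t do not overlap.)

7

Sort by end time and greedily take each interval whose start is ≥ the last chosen end.
By end time: (0,2), (1,3), (2,5), (5,6), (2,10), (10,11), (9,12), (13,15), (12,17), (17,18), (20,22).
Pick (0,2); next start ≥ 2 → (2,5); next start ≥ 5 → (5,6); next start ≥ 6 → (10,11); next start ≥ 11 → (13,15); next start ≥ 15 → (17,18); next start ≥ 18 → (20,22).
Selected 7 meetings.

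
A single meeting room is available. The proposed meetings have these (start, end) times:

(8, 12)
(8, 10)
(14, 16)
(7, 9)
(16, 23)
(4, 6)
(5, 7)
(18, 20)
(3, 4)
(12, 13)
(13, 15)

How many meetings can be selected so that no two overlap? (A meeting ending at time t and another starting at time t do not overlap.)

6

Greedy by earliest finish: after sorting by end time, pick each interval compatible with the last pick.
By end time: (3,4), (4,6), (5,7), (7,9), (8,10), (8,12), (12,13), (13,15), (14,16), (18,20), (16,23).
Pick (3,4); next start ≥ 4 → (4,6); next start ≥ 6 → (7,9); next start ≥ 9 → (12,13); next start ≥ 13 → (13,15); next start ≥ 15 → (18,20).
Selected 6 meetings.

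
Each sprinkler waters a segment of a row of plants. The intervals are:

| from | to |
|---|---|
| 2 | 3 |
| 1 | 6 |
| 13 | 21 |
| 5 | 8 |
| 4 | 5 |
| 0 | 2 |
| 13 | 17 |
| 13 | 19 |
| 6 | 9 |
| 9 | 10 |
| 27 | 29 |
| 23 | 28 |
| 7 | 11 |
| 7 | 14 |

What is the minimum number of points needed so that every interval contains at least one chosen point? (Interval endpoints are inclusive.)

Sorted: [0,2] [2,3] [4,5] [1,6] [5,8] [6,9] [9,10] [7,11] [7,14] [13,17] [13,19] [13,21] [23,28] [27,29]
{[0,2],[2,3]} hit by 2; {[4,5],[1,6],[5,8]} hit by 5; {[6,9],[9,10],[7,11],[7,14]} hit by 9; {[13,17],[13,19],[13,21]} hit by 17; {[23,28],[27,29]} hit by 28.
Points: 2, 5, 9, 17, 28 (5 total).

5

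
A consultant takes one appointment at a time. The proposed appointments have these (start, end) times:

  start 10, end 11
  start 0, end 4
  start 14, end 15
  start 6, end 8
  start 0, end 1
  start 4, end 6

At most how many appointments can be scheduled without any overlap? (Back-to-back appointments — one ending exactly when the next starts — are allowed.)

5

Sort by end time and greedily take each interval whose start is ≥ the last chosen end.
Sorted by end: (0,1)  (0,4)  (4,6)  (6,8)  (10,11)  (14,15)
take (0,1); skip (0,4); take (4,6); take (6,8); take (10,11); take (14,15).
Selected 5 appointments.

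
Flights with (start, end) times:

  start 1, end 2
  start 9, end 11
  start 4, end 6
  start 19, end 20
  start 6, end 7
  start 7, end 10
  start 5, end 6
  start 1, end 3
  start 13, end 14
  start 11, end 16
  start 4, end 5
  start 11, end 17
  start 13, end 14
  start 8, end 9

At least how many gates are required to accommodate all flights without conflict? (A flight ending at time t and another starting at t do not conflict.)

Events (time:±→running): 1:+→1 1:+→2 2:-→1 3:-→0 4:+→1 4:+→2 5:-→1 5:+→2 6:-→1 6:-→0 6:+→1 7:-→0 7:+→1 8:+→2 9:-→1 9:+→2 10:-→1 11:-→0 11:+→1 11:+→2 13:+→3 13:+→4 … peak 4.

4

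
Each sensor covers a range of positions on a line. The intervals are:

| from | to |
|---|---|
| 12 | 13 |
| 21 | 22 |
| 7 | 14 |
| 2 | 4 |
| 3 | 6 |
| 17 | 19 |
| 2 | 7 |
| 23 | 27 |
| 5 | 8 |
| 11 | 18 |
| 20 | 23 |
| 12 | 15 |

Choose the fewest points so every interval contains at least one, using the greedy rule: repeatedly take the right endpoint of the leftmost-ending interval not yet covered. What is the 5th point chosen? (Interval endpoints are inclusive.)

By right end: [2,4]  [3,6]  [2,7]  [5,8]  [12,13]  [7,14]  [12,15]  [11,18]  [17,19]  [21,22]  [20,23]  [23,27]
[2,4] uncovered → point at 4; [5,8] uncovered → point at 8; [12,13] uncovered → point at 13; [17,19] uncovered → point at 19; [21,22] uncovered → point at 22; [23,27] uncovered → point at 27.
Points: 4, 8, 13, 19, 22, 27 (6 total).

22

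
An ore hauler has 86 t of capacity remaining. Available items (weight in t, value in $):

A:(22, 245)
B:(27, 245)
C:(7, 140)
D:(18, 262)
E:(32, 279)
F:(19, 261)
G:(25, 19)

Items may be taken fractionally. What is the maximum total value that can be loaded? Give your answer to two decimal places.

1089.48

Ratios (sorted): C 20.00, D 14.56, F 13.74, A 11.14, B 9.07, E 8.72, G 0.76
take C (7 @ 140); take D (18 @ 262); take F (19 @ 261); take A (22 @ 245); take 20/27 of B → 181.48. Capacity used 86/86.
Total value = 1089.48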